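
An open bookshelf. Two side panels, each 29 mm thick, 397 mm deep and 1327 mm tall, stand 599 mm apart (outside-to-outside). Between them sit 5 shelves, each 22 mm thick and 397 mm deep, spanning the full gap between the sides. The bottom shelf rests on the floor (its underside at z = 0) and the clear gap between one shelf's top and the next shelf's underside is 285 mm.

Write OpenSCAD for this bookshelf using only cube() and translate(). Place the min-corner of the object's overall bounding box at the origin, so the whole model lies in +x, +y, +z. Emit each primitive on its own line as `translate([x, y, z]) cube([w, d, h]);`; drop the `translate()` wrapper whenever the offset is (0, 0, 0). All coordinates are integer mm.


cube([29, 397, 1327]);
translate([570, 0, 0]) cube([29, 397, 1327]);
translate([29, 0, 0]) cube([541, 397, 22]);
translate([29, 0, 307]) cube([541, 397, 22]);
translate([29, 0, 614]) cube([541, 397, 22]);
translate([29, 0, 921]) cube([541, 397, 22]);
translate([29, 0, 1228]) cube([541, 397, 22]);


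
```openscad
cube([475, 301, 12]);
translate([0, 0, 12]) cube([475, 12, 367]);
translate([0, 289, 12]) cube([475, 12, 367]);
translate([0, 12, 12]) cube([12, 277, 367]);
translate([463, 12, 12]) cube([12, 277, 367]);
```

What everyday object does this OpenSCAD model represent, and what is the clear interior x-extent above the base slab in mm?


An open box. The internal width is 451 mm.

A 475×301 base slab with four walls standing on it — an open box. The base is 475 mm wide and the walls are 12 mm thick, so the internal width is 475 − 2 × 12 = 451 mm.


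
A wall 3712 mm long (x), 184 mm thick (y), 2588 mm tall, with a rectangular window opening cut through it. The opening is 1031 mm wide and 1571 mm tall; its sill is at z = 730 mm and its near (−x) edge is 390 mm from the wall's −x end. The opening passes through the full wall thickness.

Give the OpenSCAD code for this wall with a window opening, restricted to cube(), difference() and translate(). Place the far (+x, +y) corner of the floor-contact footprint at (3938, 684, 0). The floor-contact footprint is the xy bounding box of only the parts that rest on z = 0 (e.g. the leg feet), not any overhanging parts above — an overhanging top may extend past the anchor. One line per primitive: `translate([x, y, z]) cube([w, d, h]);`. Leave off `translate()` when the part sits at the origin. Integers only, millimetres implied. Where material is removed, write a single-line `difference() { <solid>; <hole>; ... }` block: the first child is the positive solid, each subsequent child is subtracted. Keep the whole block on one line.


difference() { translate([226, 500, 0]) cube([3712, 184, 2588]); translate([616, 500, 730]) cube([1031, 184, 1571]); }


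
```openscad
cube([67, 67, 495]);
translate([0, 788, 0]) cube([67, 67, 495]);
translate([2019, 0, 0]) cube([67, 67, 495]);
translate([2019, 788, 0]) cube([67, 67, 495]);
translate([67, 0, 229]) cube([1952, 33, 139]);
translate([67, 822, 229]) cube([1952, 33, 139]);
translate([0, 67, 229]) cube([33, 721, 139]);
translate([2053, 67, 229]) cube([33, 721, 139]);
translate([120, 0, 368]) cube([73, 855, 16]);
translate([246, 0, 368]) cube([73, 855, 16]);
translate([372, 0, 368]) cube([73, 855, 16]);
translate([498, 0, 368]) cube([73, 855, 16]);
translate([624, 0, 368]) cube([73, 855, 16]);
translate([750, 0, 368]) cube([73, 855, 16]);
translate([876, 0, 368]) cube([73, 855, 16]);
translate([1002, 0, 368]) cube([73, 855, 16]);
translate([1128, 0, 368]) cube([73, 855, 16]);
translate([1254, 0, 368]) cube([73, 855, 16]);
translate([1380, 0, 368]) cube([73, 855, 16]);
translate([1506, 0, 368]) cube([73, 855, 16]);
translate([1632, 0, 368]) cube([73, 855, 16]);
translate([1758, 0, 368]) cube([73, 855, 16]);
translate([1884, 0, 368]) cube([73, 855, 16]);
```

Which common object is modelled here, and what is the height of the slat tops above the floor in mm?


A bed frame. The slat-top height is 384 mm.

Four posts, four rails, and a row of slats — a bed frame. Slats sit on the rails at z = 229 + 139 = 368; with slat thickness 16, the top is 384 mm.


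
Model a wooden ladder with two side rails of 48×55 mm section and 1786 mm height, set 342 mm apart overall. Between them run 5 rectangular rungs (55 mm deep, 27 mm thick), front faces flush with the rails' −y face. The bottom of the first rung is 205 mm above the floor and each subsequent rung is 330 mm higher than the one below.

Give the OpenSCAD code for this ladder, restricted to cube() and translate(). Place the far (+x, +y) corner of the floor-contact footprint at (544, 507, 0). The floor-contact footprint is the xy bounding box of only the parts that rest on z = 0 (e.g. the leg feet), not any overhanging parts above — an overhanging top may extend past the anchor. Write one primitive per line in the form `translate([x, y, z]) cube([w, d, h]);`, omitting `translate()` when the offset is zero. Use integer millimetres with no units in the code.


// rung span = 342 - 2*48 = 246
// rung[k] z = 205 + k*330
translate([202, 452, 0]) cube([48, 55, 1786]);
translate([496, 452, 0]) cube([48, 55, 1786]);
translate([250, 452, 205]) cube([246, 55, 27]);
translate([250, 452, 535]) cube([246, 55, 27]);
translate([250, 452, 865]) cube([246, 55, 27]);
translate([250, 452, 1195]) cube([246, 55, 27]);
translate([250, 452, 1525]) cube([246, 55, 27]);


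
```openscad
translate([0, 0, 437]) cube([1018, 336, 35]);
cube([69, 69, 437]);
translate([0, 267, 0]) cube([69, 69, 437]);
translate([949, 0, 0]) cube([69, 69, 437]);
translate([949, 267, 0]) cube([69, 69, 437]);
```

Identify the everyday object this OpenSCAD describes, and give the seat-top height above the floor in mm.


A bench. The seat-top height is 472 mm.

A long slab on four corner posts — a bench. The slab sits at z = 437 with thickness 35, so the top is 437 + 35 = 472 mm.


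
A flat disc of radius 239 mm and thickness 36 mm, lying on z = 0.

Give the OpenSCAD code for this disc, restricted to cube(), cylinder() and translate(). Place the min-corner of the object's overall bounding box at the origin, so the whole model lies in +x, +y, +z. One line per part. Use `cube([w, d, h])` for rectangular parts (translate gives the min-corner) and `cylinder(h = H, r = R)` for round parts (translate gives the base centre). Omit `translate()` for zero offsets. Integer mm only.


translate([239, 239, 0]) cylinder(h = 36, r = 239);


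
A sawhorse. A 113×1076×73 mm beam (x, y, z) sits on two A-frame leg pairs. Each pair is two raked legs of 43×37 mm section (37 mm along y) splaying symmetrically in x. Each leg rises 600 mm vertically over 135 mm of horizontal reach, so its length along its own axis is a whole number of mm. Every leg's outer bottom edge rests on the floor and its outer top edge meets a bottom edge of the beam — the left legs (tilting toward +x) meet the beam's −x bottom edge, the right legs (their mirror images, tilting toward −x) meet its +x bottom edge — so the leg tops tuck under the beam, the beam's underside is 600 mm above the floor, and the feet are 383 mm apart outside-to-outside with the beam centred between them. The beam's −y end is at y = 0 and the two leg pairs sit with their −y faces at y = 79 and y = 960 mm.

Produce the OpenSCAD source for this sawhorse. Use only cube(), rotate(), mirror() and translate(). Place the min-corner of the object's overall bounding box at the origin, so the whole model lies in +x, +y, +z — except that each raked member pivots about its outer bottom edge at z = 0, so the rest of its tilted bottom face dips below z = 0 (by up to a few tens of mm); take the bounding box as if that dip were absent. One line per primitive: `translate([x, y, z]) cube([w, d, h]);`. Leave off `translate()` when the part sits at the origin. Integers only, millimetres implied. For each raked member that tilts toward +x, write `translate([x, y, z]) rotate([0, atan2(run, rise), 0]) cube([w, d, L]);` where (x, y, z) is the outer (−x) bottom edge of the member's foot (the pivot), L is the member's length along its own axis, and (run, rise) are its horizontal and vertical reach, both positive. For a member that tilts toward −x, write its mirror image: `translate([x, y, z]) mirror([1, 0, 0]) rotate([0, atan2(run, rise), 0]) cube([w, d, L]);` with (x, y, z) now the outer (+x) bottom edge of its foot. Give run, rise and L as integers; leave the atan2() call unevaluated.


translate([135, 0, 600]) cube([113, 1076, 73]);
translate([0, 79, 0]) rotate([0, atan2(135, 600), 0]) cube([43, 37, 615]);
translate([383, 79, 0]) mirror([1, 0, 0]) rotate([0, atan2(135, 600), 0]) cube([43, 37, 615]);
translate([0, 960, 0]) rotate([0, atan2(135, 600), 0]) cube([43, 37, 615]);
translate([383, 960, 0]) mirror([1, 0, 0]) rotate([0, atan2(135, 600), 0]) cube([43, 37, 615]);


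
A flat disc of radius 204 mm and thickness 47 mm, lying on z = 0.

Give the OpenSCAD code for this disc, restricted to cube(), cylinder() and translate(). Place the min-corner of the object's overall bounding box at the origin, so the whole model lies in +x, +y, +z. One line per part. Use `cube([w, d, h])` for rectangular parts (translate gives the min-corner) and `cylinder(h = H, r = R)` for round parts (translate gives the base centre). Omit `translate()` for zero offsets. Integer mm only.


translate([204, 204, 0]) cylinder(h = 47, r = 204);


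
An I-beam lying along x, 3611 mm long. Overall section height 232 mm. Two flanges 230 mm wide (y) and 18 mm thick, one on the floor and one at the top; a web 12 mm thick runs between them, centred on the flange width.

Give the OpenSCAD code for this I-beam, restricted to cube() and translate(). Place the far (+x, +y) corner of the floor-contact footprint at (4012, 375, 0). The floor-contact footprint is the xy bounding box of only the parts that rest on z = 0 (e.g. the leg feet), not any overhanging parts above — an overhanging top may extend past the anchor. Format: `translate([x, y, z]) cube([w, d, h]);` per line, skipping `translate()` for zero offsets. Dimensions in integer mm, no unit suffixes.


translate([401, 145, 0]) cube([3611, 230, 18]);
translate([401, 254, 18]) cube([3611, 12, 196]);
translate([401, 145, 214]) cube([3611, 230, 18]);


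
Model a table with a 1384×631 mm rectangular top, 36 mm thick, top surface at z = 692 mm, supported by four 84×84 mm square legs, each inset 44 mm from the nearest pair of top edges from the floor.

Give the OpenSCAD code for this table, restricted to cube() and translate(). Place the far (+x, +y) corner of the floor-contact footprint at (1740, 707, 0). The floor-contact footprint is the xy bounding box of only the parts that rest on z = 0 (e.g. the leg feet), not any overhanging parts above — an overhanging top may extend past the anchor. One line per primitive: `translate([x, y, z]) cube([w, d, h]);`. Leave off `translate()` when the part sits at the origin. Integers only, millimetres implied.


translate([400, 120, 656]) cube([1384, 631, 36]);
translate([444, 164, 0]) cube([84, 84, 656]);
translate([1656, 164, 0]) cube([84, 84, 656]);
translate([444, 623, 0]) cube([84, 84, 656]);
translate([1656, 623, 0]) cube([84, 84, 656]);


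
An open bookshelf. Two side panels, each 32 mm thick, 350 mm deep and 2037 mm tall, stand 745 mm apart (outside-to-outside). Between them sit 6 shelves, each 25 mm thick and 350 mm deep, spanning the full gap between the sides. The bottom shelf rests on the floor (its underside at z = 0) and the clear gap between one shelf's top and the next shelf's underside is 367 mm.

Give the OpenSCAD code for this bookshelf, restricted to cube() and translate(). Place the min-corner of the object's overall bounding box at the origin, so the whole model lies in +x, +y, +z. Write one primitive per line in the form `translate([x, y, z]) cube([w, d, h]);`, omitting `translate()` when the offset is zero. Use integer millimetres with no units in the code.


cube([32, 350, 2037]);
translate([713, 0, 0]) cube([32, 350, 2037]);
translate([32, 0, 0]) cube([681, 350, 25]);
translate([32, 0, 392]) cube([681, 350, 25]);
translate([32, 0, 784]) cube([681, 350, 25]);
translate([32, 0, 1176]) cube([681, 350, 25]);
translate([32, 0, 1568]) cube([681, 350, 25]);
translate([32, 0, 1960]) cube([681, 350, 25]);


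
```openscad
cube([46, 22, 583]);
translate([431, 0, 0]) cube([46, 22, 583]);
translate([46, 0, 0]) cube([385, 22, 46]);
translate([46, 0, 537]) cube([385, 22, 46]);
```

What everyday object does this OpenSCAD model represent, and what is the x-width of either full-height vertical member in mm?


A picture frame. The border width is 46 mm.

Four thin pieces enclosing a rectangular opening — a picture frame. The two full-height stiles are 583 mm tall; the top rail sits at z = 537 and is 46 mm tall, so the border above the opening is 583 − 537 = 46 mm, matching the stile x-width.


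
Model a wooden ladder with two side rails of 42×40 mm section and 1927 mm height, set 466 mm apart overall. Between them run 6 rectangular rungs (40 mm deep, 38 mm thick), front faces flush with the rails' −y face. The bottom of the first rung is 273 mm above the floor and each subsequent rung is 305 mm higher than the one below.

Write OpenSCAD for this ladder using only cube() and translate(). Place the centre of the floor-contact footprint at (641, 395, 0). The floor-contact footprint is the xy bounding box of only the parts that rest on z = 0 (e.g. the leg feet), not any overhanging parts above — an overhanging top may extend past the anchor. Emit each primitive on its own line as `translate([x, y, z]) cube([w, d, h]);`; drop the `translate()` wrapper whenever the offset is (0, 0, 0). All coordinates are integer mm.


translate([408, 375, 0]) cube([42, 40, 1927]);
translate([832, 375, 0]) cube([42, 40, 1927]);
translate([450, 375, 273]) cube([382, 40, 38]);
translate([450, 375, 578]) cube([382, 40, 38]);
translate([450, 375, 883]) cube([382, 40, 38]);
translate([450, 375, 1188]) cube([382, 40, 38]);
translate([450, 375, 1493]) cube([382, 40, 38]);
translate([450, 375, 1798]) cube([382, 40, 38]);


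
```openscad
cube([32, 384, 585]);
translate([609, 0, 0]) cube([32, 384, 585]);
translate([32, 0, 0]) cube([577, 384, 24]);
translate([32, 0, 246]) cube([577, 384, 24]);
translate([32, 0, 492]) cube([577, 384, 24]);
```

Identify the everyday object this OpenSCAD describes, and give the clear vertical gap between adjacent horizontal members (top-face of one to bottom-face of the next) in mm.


A bookshelf. The clear shelf gap is 222 mm.

Two tall side panels with 3 horizontal boards between them — a bookshelf. The first two shelf undersides are at z = 0 and z = 246; with shelf thickness 24, the clear gap is 246 − 0 − 24 = 222 mm.


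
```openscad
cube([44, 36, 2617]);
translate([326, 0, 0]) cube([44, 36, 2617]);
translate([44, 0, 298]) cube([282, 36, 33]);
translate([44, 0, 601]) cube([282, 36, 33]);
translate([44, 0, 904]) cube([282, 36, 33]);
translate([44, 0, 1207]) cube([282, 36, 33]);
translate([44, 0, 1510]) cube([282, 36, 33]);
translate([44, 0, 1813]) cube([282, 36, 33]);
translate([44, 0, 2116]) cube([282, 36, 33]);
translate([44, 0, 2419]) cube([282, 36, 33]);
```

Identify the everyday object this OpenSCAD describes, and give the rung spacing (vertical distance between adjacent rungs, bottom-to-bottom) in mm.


A ladder. The rung spacing is 303 mm.

Two tall 44×36 posts with 8 short bars between them — a ladder. Adjacent rungs sit at z = 298 and z = 601, so the spacing is 601 − 298 = 303 mm.


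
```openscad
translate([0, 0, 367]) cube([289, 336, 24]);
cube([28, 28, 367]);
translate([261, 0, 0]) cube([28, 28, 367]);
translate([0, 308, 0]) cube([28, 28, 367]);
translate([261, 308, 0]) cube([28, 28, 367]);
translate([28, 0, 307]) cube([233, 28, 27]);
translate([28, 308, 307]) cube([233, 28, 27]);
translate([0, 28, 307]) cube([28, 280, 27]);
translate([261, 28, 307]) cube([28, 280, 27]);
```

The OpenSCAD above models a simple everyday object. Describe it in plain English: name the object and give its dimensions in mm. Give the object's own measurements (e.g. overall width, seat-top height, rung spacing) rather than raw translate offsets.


A four-legged stool. The seat is a 289×336×24 mm slab whose top surface is at z = 391 mm; four square legs, each 28×28 mm in cross-section, run from the floor (z = 0) to the underside of the seat, each flush with a corner of the seat. Four stretchers, 28 mm wide and 27 mm tall, connect adjacent legs with their undersides at z = 307 mm, each running between the inner faces of the legs it joins and aligned with the legs' outer faces on the other axis.


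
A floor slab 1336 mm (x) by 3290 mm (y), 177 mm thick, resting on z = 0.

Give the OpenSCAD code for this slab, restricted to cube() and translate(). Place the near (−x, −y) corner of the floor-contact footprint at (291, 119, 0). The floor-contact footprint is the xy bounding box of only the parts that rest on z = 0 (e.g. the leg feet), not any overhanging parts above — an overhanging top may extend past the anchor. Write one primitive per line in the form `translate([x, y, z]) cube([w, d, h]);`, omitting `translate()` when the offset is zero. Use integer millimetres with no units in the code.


translate([291, 119, 0]) cube([1336, 3290, 177]);


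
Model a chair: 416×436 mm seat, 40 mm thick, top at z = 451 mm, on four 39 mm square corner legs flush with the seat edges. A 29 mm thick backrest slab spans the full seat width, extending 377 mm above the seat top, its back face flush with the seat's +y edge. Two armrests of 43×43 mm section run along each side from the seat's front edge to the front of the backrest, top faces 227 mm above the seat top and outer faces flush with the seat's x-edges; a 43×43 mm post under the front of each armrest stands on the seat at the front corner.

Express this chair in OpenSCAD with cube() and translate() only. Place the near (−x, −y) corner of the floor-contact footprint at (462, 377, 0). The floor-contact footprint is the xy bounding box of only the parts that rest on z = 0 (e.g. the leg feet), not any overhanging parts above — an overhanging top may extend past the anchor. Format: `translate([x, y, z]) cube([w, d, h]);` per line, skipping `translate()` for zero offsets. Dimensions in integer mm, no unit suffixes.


translate([462, 377, 411]) cube([416, 436, 40]);
translate([462, 377, 0]) cube([39, 39, 411]);
translate([839, 377, 0]) cube([39, 39, 411]);
translate([462, 774, 0]) cube([39, 39, 411]);
translate([839, 774, 0]) cube([39, 39, 411]);
translate([462, 784, 451]) cube([416, 29, 377]);
translate([462, 377, 635]) cube([43, 407, 43]);
translate([835, 377, 635]) cube([43, 407, 43]);
translate([462, 377, 451]) cube([43, 43, 184]);
translate([835, 377, 451]) cube([43, 43, 184]);


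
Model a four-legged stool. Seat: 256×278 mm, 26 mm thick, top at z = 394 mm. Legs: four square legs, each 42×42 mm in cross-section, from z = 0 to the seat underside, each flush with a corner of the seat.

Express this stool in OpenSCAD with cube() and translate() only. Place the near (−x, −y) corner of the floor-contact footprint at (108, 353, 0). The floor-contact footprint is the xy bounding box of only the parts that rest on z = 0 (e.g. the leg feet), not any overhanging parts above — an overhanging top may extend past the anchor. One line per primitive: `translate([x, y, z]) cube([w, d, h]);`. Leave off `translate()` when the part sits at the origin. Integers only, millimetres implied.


translate([108, 353, 368]) cube([256, 278, 26]);
translate([108, 353, 0]) cube([42, 42, 368]);
translate([322, 353, 0]) cube([42, 42, 368]);
translate([108, 589, 0]) cube([42, 42, 368]);
translate([322, 589, 0]) cube([42, 42, 368]);


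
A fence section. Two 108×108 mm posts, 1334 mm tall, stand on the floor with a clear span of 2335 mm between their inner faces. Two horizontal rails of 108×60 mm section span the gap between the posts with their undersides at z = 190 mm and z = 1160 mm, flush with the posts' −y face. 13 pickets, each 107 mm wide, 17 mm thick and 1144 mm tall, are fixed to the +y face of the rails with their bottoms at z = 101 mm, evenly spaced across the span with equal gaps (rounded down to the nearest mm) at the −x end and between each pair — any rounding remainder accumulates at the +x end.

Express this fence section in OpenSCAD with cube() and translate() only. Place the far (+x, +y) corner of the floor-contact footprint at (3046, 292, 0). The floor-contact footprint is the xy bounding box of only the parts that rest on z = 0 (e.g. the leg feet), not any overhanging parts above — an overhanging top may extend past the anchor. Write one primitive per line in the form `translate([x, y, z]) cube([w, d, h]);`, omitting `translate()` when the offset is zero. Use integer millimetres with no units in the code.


translate([495, 184, 0]) cube([108, 108, 1334]);
translate([2938, 184, 0]) cube([108, 108, 1334]);
translate([603, 184, 190]) cube([2335, 108, 60]);
translate([603, 184, 1160]) cube([2335, 108, 60]);
translate([670, 292, 101]) cube([107, 17, 1144]);
translate([844, 292, 101]) cube([107, 17, 1144]);
translate([1018, 292, 101]) cube([107, 17, 1144]);
translate([1192, 292, 101]) cube([107, 17, 1144]);
translate([1366, 292, 101]) cube([107, 17, 1144]);
translate([1540, 292, 101]) cube([107, 17, 1144]);
translate([1714, 292, 101]) cube([107, 17, 1144]);
translate([1888, 292, 101]) cube([107, 17, 1144]);
translate([2062, 292, 101]) cube([107, 17, 1144]);
translate([2236, 292, 101]) cube([107, 17, 1144]);
translate([2410, 292, 101]) cube([107, 17, 1144]);
translate([2584, 292, 101]) cube([107, 17, 1144]);
translate([2758, 292, 101]) cube([107, 17, 1144]);


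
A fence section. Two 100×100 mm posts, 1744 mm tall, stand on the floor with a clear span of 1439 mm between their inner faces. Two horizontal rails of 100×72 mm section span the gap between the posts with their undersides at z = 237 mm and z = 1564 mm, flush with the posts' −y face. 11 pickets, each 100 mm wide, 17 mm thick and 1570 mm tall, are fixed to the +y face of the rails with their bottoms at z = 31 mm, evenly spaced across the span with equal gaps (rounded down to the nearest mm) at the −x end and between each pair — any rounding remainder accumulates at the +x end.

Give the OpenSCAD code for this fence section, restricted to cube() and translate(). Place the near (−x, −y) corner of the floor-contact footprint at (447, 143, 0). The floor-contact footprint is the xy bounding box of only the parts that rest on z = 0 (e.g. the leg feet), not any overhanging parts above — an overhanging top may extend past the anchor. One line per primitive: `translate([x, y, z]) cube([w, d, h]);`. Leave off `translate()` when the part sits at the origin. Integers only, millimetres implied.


translate([447, 143, 0]) cube([100, 100, 1744]);
translate([1986, 143, 0]) cube([100, 100, 1744]);
translate([547, 143, 237]) cube([1439, 100, 72]);
translate([547, 143, 1564]) cube([1439, 100, 72]);
translate([575, 243, 31]) cube([100, 17, 1570]);
translate([703, 243, 31]) cube([100, 17, 1570]);
translate([831, 243, 31]) cube([100, 17, 1570]);
translate([959, 243, 31]) cube([100, 17, 1570]);
translate([1087, 243, 31]) cube([100, 17, 1570]);
translate([1215, 243, 31]) cube([100, 17, 1570]);
translate([1343, 243, 31]) cube([100, 17, 1570]);
translate([1471, 243, 31]) cube([100, 17, 1570]);
translate([1599, 243, 31]) cube([100, 17, 1570]);
translate([1727, 243, 31]) cube([100, 17, 1570]);
translate([1855, 243, 31]) cube([100, 17, 1570]);


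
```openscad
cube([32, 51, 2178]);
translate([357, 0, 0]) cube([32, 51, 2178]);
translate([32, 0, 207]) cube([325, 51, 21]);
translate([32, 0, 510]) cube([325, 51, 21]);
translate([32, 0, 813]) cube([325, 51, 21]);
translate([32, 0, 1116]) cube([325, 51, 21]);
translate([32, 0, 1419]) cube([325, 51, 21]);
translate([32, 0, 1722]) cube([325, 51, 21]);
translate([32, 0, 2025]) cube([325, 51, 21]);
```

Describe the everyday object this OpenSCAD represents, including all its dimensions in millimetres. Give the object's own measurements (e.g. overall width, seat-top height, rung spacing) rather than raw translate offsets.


A straight ladder. Two 32×51 mm vertical rails, 2178 mm tall, stand 389 mm apart (outside-to-outside) with their front faces coplanar on the −y side. 7 rungs, each 51 mm deep and 21 mm tall, span between the inner faces of the rails, front faces flush with the rails. The lowest rung's underside is at z = 207 mm and rungs are spaced 303 mm apart (underside to underside).


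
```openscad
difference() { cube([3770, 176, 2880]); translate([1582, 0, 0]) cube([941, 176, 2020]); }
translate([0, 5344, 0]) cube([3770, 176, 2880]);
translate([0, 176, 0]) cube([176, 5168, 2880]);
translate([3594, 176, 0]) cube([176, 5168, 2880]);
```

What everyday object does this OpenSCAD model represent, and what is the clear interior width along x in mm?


A single room. The interior width is 3418 mm.

Four walls enclosing a rectangle with a door in the front wall — a room. Outside width 3770 minus two 176 mm walls gives 3418 mm.


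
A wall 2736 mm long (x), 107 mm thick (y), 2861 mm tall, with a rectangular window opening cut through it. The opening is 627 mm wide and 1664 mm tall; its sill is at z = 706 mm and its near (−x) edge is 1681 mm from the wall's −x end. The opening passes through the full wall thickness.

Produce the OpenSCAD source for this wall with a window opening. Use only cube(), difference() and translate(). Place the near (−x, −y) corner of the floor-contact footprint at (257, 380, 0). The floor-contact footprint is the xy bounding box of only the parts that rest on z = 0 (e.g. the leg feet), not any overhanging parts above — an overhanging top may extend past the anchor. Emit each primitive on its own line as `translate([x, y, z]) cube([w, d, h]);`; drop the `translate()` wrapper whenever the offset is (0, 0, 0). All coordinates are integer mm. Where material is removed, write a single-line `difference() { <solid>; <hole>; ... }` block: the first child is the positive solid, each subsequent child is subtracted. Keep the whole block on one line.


difference() { translate([257, 380, 0]) cube([2736, 107, 2861]); translate([1938, 380, 706]) cube([627, 107, 1664]); }


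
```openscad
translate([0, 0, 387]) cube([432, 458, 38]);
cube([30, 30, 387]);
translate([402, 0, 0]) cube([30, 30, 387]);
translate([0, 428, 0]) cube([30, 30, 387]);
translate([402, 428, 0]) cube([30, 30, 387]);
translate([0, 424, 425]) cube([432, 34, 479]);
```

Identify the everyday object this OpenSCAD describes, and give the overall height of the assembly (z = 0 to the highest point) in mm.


A chair. The overall height is 904 mm.

A slab on four corner posts with a tall panel at the back — a chair. The seat slab sits at z = 387 with thickness 38, and the 479 mm backrest starts at the seat top, so the overall height is 387 + 38 + 479 = 904 mm.


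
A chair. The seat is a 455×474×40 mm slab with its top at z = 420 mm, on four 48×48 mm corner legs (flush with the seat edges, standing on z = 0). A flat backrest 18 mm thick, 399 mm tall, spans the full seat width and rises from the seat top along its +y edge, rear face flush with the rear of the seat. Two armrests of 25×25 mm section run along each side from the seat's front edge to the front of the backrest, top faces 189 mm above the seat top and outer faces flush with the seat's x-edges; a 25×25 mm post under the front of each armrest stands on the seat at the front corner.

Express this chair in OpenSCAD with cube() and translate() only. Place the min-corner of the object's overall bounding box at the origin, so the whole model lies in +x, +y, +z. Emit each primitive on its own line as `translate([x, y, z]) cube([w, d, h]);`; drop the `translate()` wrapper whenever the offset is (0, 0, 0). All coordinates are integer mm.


translate([0, 0, 380]) cube([455, 474, 40]);
cube([48, 48, 380]);
translate([407, 0, 0]) cube([48, 48, 380]);
translate([0, 426, 0]) cube([48, 48, 380]);
translate([407, 426, 0]) cube([48, 48, 380]);
translate([0, 456, 420]) cube([455, 18, 399]);
translate([0, 0, 584]) cube([25, 456, 25]);
translate([430, 0, 584]) cube([25, 456, 25]);
translate([0, 0, 420]) cube([25, 25, 164]);
translate([430, 0, 420]) cube([25, 25, 164]);


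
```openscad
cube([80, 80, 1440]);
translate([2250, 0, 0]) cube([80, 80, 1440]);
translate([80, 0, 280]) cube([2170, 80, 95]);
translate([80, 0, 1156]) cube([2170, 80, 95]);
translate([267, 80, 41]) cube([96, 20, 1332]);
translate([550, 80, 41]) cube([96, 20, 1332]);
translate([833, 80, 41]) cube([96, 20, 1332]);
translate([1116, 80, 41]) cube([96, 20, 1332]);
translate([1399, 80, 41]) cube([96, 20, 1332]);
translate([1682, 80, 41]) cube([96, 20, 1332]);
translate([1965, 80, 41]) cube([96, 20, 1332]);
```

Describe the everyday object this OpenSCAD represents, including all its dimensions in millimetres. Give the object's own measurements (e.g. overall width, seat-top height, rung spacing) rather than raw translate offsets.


A fence section. Two 80×80 mm posts, 1440 mm tall, stand on the floor with a clear span of 2170 mm between their inner faces. Two horizontal rails of 80×95 mm section span the gap between the posts with their undersides at z = 280 mm and z = 1156 mm, flush with the posts' −y face. 7 pickets, each 96 mm wide, 20 mm thick and 1332 mm tall, are fixed to the +y face of the rails with their bottoms at z = 41 mm, spaced across the span with a 187 mm gap after the −x post and between neighbouring pickets, with 189 mm left before the +x post.


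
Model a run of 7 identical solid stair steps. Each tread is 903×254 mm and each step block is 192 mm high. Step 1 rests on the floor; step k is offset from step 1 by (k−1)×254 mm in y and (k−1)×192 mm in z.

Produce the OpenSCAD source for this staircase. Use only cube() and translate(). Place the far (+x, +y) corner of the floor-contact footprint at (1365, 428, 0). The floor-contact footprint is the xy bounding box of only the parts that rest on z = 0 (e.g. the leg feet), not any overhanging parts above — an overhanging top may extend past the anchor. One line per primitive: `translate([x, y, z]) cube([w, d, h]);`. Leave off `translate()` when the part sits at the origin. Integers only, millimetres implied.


translate([462, 174, 0]) cube([903, 254, 192]);
translate([462, 428, 192]) cube([903, 254, 192]);
translate([462, 682, 384]) cube([903, 254, 192]);
translate([462, 936, 576]) cube([903, 254, 192]);
translate([462, 1190, 768]) cube([903, 254, 192]);
translate([462, 1444, 960]) cube([903, 254, 192]);
translate([462, 1698, 1152]) cube([903, 254, 192]);


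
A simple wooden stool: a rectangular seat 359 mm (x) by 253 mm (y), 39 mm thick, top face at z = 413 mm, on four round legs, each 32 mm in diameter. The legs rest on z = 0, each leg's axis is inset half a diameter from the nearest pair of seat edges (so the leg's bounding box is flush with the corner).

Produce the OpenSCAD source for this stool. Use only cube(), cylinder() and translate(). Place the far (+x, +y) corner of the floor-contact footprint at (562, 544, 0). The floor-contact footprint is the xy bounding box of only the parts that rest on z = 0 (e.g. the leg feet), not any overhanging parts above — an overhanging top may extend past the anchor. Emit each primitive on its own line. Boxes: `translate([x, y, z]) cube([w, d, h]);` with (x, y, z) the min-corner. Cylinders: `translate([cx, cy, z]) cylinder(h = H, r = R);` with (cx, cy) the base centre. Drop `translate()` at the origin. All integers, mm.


translate([203, 291, 374]) cube([359, 253, 39]);
translate([219, 307, 0]) cylinder(h = 374, r = 16);
translate([546, 307, 0]) cylinder(h = 374, r = 16);
translate([219, 528, 0]) cylinder(h = 374, r = 16);
translate([546, 528, 0]) cylinder(h = 374, r = 16);


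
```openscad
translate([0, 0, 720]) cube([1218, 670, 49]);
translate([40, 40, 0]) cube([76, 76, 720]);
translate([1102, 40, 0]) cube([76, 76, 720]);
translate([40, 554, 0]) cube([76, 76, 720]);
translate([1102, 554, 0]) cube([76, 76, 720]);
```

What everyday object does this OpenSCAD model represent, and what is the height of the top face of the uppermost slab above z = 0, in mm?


A table. The table height is 769 mm.

A 1218×670×49 slab sits at z = 720 on four 76 mm square posts — a table. The top surface is at 720 + 49 = 769 mm.


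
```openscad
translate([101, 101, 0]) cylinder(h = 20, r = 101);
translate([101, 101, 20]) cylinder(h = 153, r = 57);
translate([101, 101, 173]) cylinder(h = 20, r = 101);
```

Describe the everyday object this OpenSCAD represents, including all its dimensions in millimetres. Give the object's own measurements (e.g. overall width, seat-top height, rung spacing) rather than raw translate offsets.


A spool: two coaxial disc flanges of radius 101 mm and thickness 20 mm, joined by a core cylinder of radius 57 mm and height 153 mm. The lower flange rests on z = 0 and the three cylinders share a vertical axis.


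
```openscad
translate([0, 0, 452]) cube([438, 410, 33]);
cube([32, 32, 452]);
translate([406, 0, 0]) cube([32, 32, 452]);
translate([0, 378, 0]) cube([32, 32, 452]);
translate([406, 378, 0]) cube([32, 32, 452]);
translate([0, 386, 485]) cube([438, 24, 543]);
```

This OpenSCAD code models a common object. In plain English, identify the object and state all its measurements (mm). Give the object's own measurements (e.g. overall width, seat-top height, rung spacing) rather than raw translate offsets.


A chair. The seat is a 438×410×33 mm slab with its top at z = 485 mm, on four 32×32 mm corner legs (flush with the seat edges, standing on z = 0). A flat backrest 24 mm thick, 543 mm tall, spans the full seat width and rises from the seat top along its +y edge, rear face flush with the rear of the seat.


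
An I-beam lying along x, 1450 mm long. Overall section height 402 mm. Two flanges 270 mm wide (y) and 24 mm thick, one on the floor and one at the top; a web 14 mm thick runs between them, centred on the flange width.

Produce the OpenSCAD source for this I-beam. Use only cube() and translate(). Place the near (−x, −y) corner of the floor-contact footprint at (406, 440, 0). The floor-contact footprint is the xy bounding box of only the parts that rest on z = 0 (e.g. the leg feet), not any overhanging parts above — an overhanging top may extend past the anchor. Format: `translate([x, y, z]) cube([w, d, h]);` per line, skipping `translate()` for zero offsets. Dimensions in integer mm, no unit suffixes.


translate([406, 440, 0]) cube([1450, 270, 24]);
translate([406, 568, 24]) cube([1450, 14, 354]);
translate([406, 440, 378]) cube([1450, 270, 24]);


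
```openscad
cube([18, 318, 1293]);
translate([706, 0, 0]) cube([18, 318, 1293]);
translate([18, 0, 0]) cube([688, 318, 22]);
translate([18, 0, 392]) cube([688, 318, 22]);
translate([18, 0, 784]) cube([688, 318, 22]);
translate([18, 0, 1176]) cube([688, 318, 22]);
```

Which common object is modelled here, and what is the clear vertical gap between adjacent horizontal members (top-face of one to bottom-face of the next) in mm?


A bookshelf. The clear shelf gap is 370 mm.

Two tall side panels with 4 horizontal boards between them — a bookshelf. The first two shelf undersides are at z = 0 and z = 392; with shelf thickness 22, the clear gap is 392 − 0 − 22 = 370 mm.


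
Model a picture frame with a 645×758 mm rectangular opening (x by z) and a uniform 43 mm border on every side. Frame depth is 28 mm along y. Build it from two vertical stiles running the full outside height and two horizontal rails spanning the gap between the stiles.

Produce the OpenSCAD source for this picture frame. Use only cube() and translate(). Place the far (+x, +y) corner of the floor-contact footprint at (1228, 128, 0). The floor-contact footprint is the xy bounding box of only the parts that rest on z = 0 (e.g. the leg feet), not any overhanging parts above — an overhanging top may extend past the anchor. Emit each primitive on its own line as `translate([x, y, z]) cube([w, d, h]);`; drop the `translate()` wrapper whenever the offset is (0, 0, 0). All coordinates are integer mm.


translate([497, 100, 0]) cube([43, 28, 844]);
translate([1185, 100, 0]) cube([43, 28, 844]);
translate([540, 100, 0]) cube([645, 28, 43]);
translate([540, 100, 801]) cube([645, 28, 43]);


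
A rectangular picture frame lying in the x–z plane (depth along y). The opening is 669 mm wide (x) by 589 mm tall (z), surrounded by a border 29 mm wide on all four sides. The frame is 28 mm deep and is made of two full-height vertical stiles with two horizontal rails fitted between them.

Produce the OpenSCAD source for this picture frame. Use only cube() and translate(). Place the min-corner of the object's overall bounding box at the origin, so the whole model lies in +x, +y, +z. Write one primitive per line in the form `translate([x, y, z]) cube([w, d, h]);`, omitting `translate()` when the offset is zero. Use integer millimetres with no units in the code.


cube([29, 28, 647]);
translate([698, 0, 0]) cube([29, 28, 647]);
translate([29, 0, 0]) cube([669, 28, 29]);
translate([29, 0, 618]) cube([669, 28, 29]);


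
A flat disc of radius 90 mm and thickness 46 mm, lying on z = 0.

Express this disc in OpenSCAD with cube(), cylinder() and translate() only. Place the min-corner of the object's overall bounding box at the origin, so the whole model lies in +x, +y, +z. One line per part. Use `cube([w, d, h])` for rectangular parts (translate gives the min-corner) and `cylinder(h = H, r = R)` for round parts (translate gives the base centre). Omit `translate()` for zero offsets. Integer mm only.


translate([90, 90, 0]) cylinder(h = 46, r = 90);


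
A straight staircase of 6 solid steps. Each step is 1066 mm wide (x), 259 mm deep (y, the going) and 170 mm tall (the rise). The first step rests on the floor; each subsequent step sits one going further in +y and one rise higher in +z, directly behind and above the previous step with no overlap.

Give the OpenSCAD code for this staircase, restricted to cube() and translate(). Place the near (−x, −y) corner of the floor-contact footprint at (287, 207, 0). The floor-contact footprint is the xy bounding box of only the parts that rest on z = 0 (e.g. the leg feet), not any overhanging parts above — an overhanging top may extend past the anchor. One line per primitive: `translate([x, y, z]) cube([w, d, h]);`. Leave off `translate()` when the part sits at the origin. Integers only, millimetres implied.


translate([287, 207, 0]) cube([1066, 259, 170]);
translate([287, 466, 170]) cube([1066, 259, 170]);
translate([287, 725, 340]) cube([1066, 259, 170]);
translate([287, 984, 510]) cube([1066, 259, 170]);
translate([287, 1243, 680]) cube([1066, 259, 170]);
translate([287, 1502, 850]) cube([1066, 259, 170]);


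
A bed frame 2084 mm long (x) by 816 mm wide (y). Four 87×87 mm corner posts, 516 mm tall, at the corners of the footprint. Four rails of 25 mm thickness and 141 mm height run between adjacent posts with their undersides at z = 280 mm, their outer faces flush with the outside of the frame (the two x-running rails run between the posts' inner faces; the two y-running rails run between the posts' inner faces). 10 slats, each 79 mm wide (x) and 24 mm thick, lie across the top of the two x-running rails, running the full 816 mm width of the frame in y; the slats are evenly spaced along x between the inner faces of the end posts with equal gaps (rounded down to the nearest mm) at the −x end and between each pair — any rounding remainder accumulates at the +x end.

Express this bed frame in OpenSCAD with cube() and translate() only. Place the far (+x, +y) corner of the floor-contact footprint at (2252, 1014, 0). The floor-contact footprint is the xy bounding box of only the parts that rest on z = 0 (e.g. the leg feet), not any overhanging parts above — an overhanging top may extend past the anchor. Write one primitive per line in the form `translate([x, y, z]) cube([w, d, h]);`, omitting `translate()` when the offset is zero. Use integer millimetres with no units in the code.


translate([168, 198, 0]) cube([87, 87, 516]);
translate([168, 927, 0]) cube([87, 87, 516]);
translate([2165, 198, 0]) cube([87, 87, 516]);
translate([2165, 927, 0]) cube([87, 87, 516]);
translate([255, 198, 280]) cube([1910, 25, 141]);
translate([255, 989, 280]) cube([1910, 25, 141]);
translate([168, 285, 280]) cube([25, 642, 141]);
translate([2227, 285, 280]) cube([25, 642, 141]);
translate([356, 198, 421]) cube([79, 816, 24]);
translate([536, 198, 421]) cube([79, 816, 24]);
translate([716, 198, 421]) cube([79, 816, 24]);
translate([896, 198, 421]) cube([79, 816, 24]);
translate([1076, 198, 421]) cube([79, 816, 24]);
translate([1256, 198, 421]) cube([79, 816, 24]);
translate([1436, 198, 421]) cube([79, 816, 24]);
translate([1616, 198, 421]) cube([79, 816, 24]);
translate([1796, 198, 421]) cube([79, 816, 24]);
translate([1976, 198, 421]) cube([79, 816, 24]);
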